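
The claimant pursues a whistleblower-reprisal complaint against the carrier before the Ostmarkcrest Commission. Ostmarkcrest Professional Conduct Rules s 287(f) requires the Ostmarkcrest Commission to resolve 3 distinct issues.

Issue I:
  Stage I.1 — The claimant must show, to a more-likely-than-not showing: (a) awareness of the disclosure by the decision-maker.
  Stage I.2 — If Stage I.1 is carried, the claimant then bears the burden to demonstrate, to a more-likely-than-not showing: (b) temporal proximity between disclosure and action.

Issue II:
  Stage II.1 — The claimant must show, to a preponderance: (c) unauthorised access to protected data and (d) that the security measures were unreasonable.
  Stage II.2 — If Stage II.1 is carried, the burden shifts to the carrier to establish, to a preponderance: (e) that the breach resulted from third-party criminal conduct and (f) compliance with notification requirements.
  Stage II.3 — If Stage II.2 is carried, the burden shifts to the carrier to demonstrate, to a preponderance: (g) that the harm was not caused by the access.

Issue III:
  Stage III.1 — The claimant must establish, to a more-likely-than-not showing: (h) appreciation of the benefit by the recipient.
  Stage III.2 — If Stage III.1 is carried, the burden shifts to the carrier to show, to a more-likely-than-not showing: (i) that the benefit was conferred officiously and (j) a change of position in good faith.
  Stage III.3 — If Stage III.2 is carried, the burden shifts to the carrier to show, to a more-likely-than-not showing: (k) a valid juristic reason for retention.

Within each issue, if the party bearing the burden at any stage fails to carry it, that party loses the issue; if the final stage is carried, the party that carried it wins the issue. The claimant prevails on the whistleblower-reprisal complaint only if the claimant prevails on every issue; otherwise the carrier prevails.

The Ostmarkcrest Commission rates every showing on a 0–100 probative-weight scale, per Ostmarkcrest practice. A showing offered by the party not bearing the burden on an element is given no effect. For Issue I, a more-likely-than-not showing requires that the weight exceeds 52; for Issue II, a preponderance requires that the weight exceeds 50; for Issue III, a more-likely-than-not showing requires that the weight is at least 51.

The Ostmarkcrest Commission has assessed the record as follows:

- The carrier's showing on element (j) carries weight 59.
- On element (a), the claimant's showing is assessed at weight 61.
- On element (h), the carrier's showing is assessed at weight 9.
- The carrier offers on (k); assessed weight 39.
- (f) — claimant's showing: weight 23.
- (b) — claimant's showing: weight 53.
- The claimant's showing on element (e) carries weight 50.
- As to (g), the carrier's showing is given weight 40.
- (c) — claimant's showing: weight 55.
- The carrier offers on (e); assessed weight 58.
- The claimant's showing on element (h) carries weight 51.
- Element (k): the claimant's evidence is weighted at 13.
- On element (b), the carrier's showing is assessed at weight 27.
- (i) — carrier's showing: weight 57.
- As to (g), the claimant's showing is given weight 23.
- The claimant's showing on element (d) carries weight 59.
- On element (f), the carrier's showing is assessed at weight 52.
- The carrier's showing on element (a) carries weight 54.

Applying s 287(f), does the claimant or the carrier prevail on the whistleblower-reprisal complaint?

— Issue I —
At Stage I.1 the claimant must meet a more-likely-than-not showing (weight exceeds 52): on (a) the weight is 61 (the carrier's 54 is given no effect), > 52, so (a) meets the standard.
  All elements met. The claimant retains the burden for Stage I.2.
At Stage I.2 the claimant must meet a more-likely-than-not showing (weight exceeds 52): on (b) the weight is 53 (the carrier's 27 is given no effect), which does exceed 52, so (b) meets the standard.
  Stage I.2 carried; the final stage is satisfied.
Every stage carried; the claimant prevails on this issue.
— Issue II —
Stage II.1 — burden on claimant; standard: a preponderance (weight exceeds 50).
    (c): 55 > 50 [met]
    (d): 59 > 50 [met]
  Stage II.1 is satisfied; the onus moves to the carrier.
Stage II.2 — burden on carrier; standard: a preponderance (weight exceeds 50).
    (e): 58 (claimant's 50 disregarded) > 50 [met]
    (f): 52 (claimant's 23 disregarded) > 50 [met]
  All elements met. The carrier retains the burden for Stage II.3.
Stage II.3 — burden on carrier; standard: a preponderance (weight exceeds 50).
    (g): 40 (claimant's 23 disregarded) ≤ 50 [not met]
  The carrier does not carry Stage II.3.
So the claimant prevails on this issue.
— Issue III —
At Stage III.1 the claimant must meet a more-likely-than-not showing (weight is at least 51): on (h) the weight is 51 (the carrier's 9 is given no effect), ≥ 51, so (h) meets the standard.
  The claimant carries Stage III.1; the carrier now bears the burden.
At Stage III.2 the carrier must meet a more-likely-than-not showing (weight is at least 51): on (i) the weight is 57, ≥ 51, so (i) meets the standard; on (j) the weight is 59, ≥ 51, so (j) meets the standard.
  All elements met. The carrier retains the burden for Stage III.3.
At Stage III.3 the carrier must meet a more-likely-than-not showing (weight is at least 51): on (k) the weight is 39 (the claimant's 13 is given no effect), < 51, so (k) does not meet the standard.
  Not every element is met, so the carrier fails to carry Stage III.3.
The analysis ends at Stage III.3; the claimant prevails on this issue.
Per-issue: Issue I → claimant; Issue II → claimant; Issue III → claimant. The claimant must prevail on every issue; overall, the claimant prevails.

claimant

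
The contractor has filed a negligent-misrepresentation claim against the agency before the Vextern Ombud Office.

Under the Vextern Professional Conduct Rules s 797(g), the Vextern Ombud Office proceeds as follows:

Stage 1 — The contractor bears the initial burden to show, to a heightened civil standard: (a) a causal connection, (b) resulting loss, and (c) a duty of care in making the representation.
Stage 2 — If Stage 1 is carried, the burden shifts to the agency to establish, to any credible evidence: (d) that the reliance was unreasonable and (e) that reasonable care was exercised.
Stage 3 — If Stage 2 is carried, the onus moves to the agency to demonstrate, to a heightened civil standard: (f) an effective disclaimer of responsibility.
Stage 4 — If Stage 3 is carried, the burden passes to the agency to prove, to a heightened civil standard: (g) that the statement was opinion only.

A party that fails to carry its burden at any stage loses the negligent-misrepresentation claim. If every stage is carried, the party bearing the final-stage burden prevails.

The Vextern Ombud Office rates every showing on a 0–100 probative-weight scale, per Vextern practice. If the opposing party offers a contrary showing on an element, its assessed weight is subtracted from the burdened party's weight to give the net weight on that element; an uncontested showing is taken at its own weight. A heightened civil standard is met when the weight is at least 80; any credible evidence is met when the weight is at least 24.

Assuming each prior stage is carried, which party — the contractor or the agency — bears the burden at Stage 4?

agency

Stage 4's rule assigns the burden to the agency (to a heightened civil standard).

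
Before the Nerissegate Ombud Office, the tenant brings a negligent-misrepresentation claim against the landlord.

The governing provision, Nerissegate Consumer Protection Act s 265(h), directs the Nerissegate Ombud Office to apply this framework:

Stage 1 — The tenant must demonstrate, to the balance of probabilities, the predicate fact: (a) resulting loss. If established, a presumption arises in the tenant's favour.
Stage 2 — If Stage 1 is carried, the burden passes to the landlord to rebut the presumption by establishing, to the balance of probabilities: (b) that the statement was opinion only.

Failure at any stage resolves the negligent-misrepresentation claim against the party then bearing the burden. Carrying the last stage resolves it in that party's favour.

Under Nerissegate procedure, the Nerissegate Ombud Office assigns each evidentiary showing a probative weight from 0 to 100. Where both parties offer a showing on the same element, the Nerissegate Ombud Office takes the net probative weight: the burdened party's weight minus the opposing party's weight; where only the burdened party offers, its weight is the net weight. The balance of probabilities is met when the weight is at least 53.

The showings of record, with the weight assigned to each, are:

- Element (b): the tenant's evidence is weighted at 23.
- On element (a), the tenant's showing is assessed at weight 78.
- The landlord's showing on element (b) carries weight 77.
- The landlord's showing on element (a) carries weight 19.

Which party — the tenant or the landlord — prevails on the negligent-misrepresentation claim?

At Stage 1 the tenant must meet the balance of probabilities (weight is at least 53): on (a) the weight is 78 less the opposing 19 gives net 59, which does reach 53, so (a) meets the standard.
  Stage 1 is satisfied; the onus moves to the landlord.
At Stage 2 the landlord must meet the balance of probabilities (weight is at least 53): on (b) the weight is 77 less the opposing 23 gives net 54, ≥ 53, so (b) meets the standard.
  The landlord carries the last stage.
Every stage carried; the landlord prevails.

landlord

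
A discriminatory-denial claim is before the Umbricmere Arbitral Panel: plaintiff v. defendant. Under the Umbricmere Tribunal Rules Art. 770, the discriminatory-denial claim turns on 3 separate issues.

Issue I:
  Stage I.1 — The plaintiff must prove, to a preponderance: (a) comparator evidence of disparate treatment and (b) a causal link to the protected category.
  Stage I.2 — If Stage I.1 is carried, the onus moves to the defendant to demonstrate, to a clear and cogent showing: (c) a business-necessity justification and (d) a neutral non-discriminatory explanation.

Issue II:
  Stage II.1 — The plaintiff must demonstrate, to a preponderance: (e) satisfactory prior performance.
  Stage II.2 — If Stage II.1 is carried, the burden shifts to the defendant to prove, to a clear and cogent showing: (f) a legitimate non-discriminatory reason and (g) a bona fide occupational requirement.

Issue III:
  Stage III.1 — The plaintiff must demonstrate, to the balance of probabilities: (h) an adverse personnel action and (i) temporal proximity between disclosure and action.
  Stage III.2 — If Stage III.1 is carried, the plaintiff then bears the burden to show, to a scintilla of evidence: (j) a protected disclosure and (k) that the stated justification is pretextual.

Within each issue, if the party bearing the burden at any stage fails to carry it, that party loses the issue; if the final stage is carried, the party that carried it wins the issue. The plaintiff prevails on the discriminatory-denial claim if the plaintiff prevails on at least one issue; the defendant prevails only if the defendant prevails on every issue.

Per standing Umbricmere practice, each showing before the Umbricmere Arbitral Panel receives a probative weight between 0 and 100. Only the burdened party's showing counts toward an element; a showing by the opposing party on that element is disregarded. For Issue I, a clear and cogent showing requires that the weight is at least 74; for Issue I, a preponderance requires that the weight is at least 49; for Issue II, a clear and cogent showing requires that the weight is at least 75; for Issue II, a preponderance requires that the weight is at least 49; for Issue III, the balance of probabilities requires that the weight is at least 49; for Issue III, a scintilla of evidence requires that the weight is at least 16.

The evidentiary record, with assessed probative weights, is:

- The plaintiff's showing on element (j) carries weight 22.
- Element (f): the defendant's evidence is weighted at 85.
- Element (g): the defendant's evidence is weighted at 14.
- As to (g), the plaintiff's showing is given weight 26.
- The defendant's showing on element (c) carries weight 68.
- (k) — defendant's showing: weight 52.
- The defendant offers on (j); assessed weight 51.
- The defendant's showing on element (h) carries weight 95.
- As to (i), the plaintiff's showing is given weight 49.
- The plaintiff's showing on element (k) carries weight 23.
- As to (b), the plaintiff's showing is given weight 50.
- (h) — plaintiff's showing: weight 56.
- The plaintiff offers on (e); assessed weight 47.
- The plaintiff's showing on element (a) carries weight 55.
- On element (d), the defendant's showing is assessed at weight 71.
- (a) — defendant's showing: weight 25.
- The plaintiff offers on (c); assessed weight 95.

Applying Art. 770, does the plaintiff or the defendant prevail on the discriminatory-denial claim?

plaintiff

— Issue I —
At Stage I.1 the plaintiff must meet a preponderance (weight is at least 49): on (a) the weight is 55 (the defendant's 25 is given no effect), which does reach 49, so (a) meets the standard; on (b) the weight is 50, ≥ 49, so (b) meets the standard.
  Stage I.1 is satisfied; the onus moves to the defendant.
At Stage I.2 the defendant must meet a clear and cogent showing (weight is at least 74): on (c) the weight is 68 (the plaintiff's 95 is given no effect), < 74, so (c) does not meet the standard; on (d) the weight is 71, < 74, so (d) does not meet the standard.
  Stage I.2 not carried; the defendant fails its burden.
The analysis ends at Stage I.2; the plaintiff prevails on this issue.
— Issue II —
Stage II.1 — burden on plaintiff; standard: a preponderance (weight is at least 49).
    (e): 47 < 49 [not met]
  The plaintiff does not carry Stage II.1.
The analysis ends at Stage II.1; the defendant prevails on this issue.
— Issue III —
At Stage III.1 the plaintiff must meet the balance of probabilities (weight is at least 49): on (h) the weight is 56 (the defendant's 95 is given no effect), ≥ 49, so (h) meets the standard; on (i) the weight is 49, which does reach 49, so (i) meets the standard.
  Stage III.1 carried; the burden remains with the plaintiff.
At Stage III.2 the plaintiff must meet a scintilla of evidence (weight is at least 16): on (j) the weight is 22 (the defendant's 51 is given no effect), which does reach 16, so (j) meets the standard; on (k) the weight is 23 (the defendant's 52 is given no effect), ≥ 16, so (k) meets the standard.
  Stage III.2 carried; the final stage is satisfied.
With every stage satisfied, the plaintiff prevails on this issue.
Per-issue: Issue I → plaintiff; Issue II → defendant; Issue III → plaintiff. The plaintiff must prevail on at least one issue; overall, the plaintiff prevails.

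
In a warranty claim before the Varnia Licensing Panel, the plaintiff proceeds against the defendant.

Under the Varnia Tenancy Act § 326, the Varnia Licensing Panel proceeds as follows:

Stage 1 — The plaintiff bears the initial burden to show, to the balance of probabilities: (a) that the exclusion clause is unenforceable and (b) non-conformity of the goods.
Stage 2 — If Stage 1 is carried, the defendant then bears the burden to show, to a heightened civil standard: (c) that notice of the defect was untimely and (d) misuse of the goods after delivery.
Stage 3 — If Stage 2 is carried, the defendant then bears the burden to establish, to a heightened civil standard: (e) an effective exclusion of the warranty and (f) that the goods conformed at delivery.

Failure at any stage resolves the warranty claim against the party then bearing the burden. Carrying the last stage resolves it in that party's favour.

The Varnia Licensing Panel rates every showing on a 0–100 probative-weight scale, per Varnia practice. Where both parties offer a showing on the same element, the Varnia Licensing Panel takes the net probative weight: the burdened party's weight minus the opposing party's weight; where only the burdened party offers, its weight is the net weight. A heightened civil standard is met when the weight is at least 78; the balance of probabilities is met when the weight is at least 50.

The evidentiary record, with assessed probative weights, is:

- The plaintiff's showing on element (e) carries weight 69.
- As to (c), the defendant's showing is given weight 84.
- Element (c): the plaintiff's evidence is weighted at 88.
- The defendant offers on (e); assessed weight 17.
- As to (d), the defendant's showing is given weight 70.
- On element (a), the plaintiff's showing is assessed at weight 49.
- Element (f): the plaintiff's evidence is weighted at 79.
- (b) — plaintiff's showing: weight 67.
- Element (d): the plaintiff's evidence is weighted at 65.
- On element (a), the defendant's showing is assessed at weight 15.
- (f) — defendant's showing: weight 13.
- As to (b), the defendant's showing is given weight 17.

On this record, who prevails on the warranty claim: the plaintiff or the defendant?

At Stage 1 the plaintiff must meet the balance of probabilities (weight is at least 50): on (a) the weight is 49 less the opposing 15 gives net 34, < 50, so (a) does not meet the standard; on (b) the weight is 67 less the opposing 17 gives net 50, which does reach 50, so (b) meets the standard.
  Stage 1 not carried; the plaintiff fails its burden.
The defendant prevails.

defendant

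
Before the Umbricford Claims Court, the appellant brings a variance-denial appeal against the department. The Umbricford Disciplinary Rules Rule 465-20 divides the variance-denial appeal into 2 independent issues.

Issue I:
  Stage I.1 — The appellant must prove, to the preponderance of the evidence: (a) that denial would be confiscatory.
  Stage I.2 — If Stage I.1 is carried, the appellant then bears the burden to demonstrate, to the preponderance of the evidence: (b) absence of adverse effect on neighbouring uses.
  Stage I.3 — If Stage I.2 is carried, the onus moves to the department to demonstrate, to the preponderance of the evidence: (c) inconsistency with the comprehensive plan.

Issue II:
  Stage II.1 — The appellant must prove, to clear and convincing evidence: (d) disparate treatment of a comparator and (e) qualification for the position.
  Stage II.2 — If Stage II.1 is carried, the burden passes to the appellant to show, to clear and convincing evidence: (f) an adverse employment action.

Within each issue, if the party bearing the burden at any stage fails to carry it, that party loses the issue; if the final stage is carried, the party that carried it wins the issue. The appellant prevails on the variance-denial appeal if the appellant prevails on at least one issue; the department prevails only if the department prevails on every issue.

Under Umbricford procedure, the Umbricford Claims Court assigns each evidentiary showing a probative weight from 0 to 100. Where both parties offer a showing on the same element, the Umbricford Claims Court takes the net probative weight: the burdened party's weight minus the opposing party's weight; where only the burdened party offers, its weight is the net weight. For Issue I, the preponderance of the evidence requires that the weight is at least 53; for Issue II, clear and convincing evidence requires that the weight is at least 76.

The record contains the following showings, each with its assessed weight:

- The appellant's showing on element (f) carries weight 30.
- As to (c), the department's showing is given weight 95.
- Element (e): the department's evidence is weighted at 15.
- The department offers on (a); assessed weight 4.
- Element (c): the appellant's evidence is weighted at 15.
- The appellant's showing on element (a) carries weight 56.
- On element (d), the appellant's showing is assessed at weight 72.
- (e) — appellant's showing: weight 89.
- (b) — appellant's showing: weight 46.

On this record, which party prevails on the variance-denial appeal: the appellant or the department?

— Issue I —
Stage I.1 — burden on appellant; standard: the preponderance of the evidence (weight is at least 53).
    (a): 56 − 4 = 52 < 53 [not met]
  The appellant does not carry Stage I.1.
The analysis ends at Stage I.1; the department prevails on this issue.
— Issue II —
Stage II.1 (appellant, clear and convincing evidence, weight is at least 76): (d) 72 < 76 — fails; (e) net 89−15=74 < 76 — fails.
  The appellant does not carry Stage II.1.
The department prevails on this issue.
Per-issue: Issue I → department; Issue II → department. The appellant must prevail on at least one issue; overall, the department prevails.

department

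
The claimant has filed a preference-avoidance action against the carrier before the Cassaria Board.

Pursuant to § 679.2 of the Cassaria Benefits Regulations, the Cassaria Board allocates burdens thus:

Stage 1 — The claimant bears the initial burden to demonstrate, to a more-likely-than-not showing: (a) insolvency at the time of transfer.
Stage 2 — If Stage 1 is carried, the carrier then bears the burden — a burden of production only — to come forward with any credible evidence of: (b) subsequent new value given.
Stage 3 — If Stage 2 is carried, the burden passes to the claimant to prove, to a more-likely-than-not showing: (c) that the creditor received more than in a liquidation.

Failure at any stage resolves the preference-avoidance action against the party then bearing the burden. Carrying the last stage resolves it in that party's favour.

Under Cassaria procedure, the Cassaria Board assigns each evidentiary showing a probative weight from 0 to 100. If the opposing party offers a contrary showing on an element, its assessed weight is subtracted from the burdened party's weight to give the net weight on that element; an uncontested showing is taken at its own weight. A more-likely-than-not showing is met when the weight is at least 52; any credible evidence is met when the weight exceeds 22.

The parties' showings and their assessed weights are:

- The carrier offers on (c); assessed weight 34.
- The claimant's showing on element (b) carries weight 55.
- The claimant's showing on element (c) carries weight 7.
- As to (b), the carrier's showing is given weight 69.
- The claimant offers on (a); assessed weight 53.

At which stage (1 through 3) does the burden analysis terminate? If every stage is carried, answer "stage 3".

stage 2

Stage 1 — burden on claimant; standard: a more-likely-than-not showing (weight is at least 52).
    (a): 53 ≥ 52 [met]
  The claimant carries Stage 1; the carrier now bears the burden.
Stage 2 — burden on carrier; standard: any credible evidence (weight exceeds 22).
    (b): 69 − 55 = 14 ≤ 22 [not met]
  Stage 2 not carried; the carrier fails its burden.
So the claimant prevails.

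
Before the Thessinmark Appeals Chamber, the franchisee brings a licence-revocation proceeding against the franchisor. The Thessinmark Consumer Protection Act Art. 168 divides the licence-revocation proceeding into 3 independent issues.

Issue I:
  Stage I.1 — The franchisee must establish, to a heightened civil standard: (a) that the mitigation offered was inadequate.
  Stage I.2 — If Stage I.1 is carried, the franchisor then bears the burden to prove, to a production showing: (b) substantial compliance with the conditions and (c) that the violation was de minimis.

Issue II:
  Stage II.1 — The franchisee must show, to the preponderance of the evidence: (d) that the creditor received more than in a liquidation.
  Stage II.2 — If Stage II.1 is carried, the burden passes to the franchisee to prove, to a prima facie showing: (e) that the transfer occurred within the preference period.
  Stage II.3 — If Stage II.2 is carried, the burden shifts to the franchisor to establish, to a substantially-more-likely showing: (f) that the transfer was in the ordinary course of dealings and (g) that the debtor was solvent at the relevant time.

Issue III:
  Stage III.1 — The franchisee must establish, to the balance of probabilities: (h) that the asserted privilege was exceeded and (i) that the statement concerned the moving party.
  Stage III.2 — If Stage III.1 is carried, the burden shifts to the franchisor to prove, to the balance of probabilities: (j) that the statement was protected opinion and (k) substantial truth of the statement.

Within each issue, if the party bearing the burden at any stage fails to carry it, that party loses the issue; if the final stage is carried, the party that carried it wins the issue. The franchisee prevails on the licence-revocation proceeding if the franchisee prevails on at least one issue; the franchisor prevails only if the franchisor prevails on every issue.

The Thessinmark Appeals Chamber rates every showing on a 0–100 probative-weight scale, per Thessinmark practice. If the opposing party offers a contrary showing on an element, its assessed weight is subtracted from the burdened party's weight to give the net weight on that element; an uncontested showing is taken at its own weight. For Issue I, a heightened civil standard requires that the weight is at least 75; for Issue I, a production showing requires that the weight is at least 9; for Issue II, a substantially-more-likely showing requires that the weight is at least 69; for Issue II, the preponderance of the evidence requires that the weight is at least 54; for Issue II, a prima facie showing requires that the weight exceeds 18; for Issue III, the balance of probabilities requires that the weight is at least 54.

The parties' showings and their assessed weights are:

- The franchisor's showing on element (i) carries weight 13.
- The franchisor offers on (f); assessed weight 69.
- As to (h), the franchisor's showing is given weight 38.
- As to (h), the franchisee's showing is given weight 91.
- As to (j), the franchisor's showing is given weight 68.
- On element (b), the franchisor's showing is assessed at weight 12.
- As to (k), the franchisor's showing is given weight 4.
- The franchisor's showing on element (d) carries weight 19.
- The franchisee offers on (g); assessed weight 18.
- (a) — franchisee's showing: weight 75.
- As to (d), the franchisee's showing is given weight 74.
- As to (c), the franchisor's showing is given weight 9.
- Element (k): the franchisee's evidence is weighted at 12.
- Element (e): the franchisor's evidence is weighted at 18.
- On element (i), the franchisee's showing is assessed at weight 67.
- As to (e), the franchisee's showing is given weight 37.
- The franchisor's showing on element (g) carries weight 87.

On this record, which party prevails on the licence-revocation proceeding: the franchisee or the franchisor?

franchisor

— Issue I —
Stage I.1 (franchisee, a heightened civil standard, weight is at least 75): (a) 75 ≥ 75 — meets.
  The franchisee carries Stage I.1; the franchisor now bears the burden.
Stage I.2 (franchisor, a production showing, weight is at least 9): (b) 12 ≥ 9 — meets; (c) 9 ≥ 9 — meets.
  All elements met at the final stage.
Every stage carried; the franchisor prevails on this issue.
— Issue II —
Stage II.1 (franchisee, the preponderance of the evidence, weight is at least 54): (d) net 74−19=55 ≥ 54 — meets.
  Stage II.1 carried; the burden remains with the franchisee.
Stage II.2 (franchisee, a prima facie showing, weight exceeds 18): (e) net 37−18=19 > 18 — meets.
  Stage II.2 carried; the burden shifts to the franchisor.
Stage II.3 (franchisor, a substantially-more-likely showing, weight is at least 69): (f) 69 ≥ 69 — meets; (g) net 87−18=69 ≥ 69 — meets.
  Stage II.3 carried; the final stage is satisfied.
Every stage carried; the franchisor prevails on this issue.
— Issue III —
At Stage III.1 the franchisee must meet the balance of probabilities (weight is at least 54): on (h) the weight is 91 less the opposing 38 gives net 53, which does not reach 54, so (h) does not meet the standard; on (i) the weight is 67 less the opposing 13 gives net 54, ≥ 54, so (i) meets the standard.
  Not every element is met, so the franchisee fails to carry Stage III.1.
The analysis ends at Stage III.1; the franchisor prevails on this issue.
Per-issue: Issue I → franchisor; Issue II → franchisor; Issue III → franchisor. The franchisee must prevail on at least one issue; overall, the franchisor prevails.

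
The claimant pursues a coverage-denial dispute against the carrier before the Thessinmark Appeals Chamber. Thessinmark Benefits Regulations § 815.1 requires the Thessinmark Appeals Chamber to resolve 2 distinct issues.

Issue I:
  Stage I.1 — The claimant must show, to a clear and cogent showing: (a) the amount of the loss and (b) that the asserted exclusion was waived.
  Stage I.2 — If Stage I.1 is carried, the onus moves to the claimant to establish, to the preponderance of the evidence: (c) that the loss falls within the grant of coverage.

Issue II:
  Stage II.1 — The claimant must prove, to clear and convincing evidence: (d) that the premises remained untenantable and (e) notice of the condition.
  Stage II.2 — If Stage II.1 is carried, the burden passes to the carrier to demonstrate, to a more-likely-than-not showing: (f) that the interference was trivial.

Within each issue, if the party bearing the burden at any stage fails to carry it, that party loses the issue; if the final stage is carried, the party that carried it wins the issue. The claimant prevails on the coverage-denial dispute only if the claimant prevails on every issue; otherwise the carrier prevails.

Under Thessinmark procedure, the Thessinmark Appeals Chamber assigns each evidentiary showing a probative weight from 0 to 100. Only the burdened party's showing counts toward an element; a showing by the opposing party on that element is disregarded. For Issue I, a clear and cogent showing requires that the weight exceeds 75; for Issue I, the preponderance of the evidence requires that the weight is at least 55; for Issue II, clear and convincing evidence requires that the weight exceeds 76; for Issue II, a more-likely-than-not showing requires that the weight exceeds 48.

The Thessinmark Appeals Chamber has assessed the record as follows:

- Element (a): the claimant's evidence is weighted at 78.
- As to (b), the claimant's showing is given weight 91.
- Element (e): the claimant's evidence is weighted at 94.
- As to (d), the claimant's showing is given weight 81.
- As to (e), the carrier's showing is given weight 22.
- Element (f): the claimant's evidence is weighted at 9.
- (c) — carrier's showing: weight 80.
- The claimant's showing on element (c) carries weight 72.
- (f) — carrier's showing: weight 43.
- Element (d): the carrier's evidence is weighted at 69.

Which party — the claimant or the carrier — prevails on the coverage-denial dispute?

— Issue I —
Stage I.1 — burden on claimant; standard: a clear and cogent showing (weight exceeds 75).
    (a): 78 > 75 [met]
    (b): 91 > 75 [met]
  Stage I.1 carried; the burden remains with the claimant.
Stage I.2 — burden on claimant; standard: the preponderance of the evidence (weight is at least 55).
    (c): 72 (carrier's 80 disregarded) ≥ 55 [met]
  Stage I.2 carried; the final stage is satisfied.
All stages carried — the claimant prevails on this issue.
— Issue II —
Stage II.1 (claimant, clear and convincing evidence, weight exceeds 76): (d) 81 (carrier's 69 disregarded) > 76 — meets; (e) 94 (carrier's 22 disregarded) > 76 — meets.
  The claimant carries Stage II.1; the carrier now bears the burden.
Stage II.2 (carrier, a more-likely-than-not showing, weight exceeds 48): (f) 43 (claimant's 9 disregarded) ≤ 48 — fails.
  Not every element is met, so the carrier fails to carry Stage II.2.
The analysis ends at Stage II.2; the claimant prevails on this issue.
Per-issue: Issue I → claimant; Issue II → claimant. The claimant must prevail on every issue; overall, the claimant prevails.

claimant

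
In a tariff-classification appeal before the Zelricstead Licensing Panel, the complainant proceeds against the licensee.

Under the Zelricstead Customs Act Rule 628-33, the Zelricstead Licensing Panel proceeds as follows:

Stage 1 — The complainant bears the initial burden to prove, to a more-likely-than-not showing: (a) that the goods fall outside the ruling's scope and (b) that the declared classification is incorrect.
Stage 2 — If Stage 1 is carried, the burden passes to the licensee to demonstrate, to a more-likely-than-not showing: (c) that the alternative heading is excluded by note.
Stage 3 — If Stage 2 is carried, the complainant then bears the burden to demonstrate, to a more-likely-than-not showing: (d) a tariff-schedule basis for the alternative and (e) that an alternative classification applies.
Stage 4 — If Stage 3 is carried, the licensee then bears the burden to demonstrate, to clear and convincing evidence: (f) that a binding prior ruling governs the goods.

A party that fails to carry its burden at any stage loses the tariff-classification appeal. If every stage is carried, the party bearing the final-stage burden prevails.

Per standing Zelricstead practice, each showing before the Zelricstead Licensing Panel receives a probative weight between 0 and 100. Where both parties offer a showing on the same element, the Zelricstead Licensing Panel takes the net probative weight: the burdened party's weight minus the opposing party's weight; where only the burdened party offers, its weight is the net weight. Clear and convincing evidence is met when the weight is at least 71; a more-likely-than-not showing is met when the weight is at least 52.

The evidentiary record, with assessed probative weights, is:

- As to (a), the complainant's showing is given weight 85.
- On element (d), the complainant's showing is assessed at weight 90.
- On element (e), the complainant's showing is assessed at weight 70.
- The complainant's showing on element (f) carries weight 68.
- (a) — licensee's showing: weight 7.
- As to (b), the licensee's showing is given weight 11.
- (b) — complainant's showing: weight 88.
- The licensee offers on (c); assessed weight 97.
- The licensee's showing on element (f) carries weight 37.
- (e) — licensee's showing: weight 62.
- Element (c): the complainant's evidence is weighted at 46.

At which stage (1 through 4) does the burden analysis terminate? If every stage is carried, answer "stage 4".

stage 2

Stage 1 — burden on complainant; standard: a more-likely-than-not showing (weight is at least 52).
    (a): 85 − 7 = 78 ≥ 52 [met]
    (b): 88 − 11 = 77 ≥ 52 [met]
  All elements met. The burden passes to the licensee.
Stage 2 — burden on licensee; standard: a more-likely-than-not showing (weight is at least 52).
    (c): 97 − 46 = 51 < 52 [not met]
  Stage 2 not carried; the licensee fails its burden.
The analysis ends at Stage 2; the complainant prevails.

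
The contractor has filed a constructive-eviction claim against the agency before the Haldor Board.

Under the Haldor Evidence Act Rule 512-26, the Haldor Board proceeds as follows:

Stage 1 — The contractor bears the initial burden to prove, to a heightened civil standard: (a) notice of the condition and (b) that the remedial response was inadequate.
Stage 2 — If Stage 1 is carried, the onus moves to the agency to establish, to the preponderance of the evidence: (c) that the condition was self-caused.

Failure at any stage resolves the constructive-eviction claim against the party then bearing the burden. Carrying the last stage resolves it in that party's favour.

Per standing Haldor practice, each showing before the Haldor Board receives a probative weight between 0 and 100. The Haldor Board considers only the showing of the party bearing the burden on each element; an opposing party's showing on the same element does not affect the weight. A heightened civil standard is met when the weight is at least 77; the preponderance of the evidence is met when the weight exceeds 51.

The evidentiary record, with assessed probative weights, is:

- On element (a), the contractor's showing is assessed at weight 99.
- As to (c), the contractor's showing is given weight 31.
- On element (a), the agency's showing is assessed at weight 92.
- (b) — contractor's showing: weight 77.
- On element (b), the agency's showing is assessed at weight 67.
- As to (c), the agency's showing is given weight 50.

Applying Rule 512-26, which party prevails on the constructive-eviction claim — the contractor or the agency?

contractor

Stage 1 (contractor, a heightened civil standard, weight is at least 77): (a) 99 (agency's 92 disregarded) ≥ 77 — meets; (b) 77 (agency's 67 disregarded) ≥ 77 — meets.
  Stage 1 carried; the burden shifts to the agency.
Stage 2 (agency, the preponderance of the evidence, weight exceeds 51): (c) 50 (contractor's 31 disregarded) ≤ 51 — fails.
  The agency does not carry Stage 2.
The contractor prevails.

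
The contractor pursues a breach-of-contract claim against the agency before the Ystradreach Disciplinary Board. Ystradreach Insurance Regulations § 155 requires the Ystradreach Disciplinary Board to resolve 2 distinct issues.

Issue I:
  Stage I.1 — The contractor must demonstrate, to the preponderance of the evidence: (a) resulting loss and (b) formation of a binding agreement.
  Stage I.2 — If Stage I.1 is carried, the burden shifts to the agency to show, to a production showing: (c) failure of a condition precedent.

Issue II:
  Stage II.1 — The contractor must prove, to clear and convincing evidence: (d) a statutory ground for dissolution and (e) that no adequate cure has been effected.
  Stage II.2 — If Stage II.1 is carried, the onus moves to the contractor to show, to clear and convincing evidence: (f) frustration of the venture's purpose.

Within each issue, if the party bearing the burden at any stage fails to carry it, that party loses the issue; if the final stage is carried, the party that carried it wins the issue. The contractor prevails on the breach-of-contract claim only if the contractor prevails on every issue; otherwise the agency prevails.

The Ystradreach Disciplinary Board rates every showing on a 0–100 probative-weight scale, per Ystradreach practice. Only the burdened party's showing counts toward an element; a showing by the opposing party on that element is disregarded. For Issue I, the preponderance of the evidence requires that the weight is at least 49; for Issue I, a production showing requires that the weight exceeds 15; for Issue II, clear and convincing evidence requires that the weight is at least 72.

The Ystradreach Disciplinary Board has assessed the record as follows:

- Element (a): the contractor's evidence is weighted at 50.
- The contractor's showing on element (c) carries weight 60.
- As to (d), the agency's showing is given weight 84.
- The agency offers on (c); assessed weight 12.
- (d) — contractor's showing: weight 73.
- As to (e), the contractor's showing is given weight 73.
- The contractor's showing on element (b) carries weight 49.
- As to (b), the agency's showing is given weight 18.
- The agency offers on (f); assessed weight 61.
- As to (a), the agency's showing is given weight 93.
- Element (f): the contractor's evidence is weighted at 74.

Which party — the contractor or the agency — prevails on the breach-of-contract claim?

contractor

— Issue I —
Stage I.1 (contractor, the preponderance of the evidence, weight is at least 49): (a) 50 (agency's 93 disregarded) ≥ 49 — meets; (b) 49 (agency's 18 disregarded) ≥ 49 — meets.
  Stage I.1 is satisfied; the onus moves to the agency.
Stage I.2 (agency, a production showing, weight exceeds 15): (c) 12 (contractor's 60 disregarded) ≤ 15 — fails.
  Not every element is met, so the agency fails to carry Stage I.2.
The contractor prevails on this issue.
— Issue II —
Stage II.1 — burden on contractor; standard: clear and convincing evidence (weight is at least 72).
    (d): 73 (agency's 84 disregarded) ≥ 72 [met]
    (e): 73 ≥ 72 [met]
  Stage II.1 carried; the burden remains with the contractor.
Stage II.2 — burden on contractor; standard: clear and convincing evidence (weight is at least 72).
    (f): 74 (agency's 61 disregarded) ≥ 72 [met]
  Stage II.2 carried; the final stage is satisfied.
With every stage satisfied, the contractor prevails on this issue.
Per-issue: Issue I → contractor; Issue II → contractor. The contractor must prevail on every issue; overall, the contractor prevails.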